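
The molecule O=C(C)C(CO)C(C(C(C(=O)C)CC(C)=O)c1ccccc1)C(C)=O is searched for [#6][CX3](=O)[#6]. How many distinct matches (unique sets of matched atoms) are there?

4

[#6][CX3](=O)[#6] is the SMARTS for a ketone: a carbonyl carbon (no H) flanked by two carbons.
The molecule carries 4 separate instances of an acetyl/ketone group (-C(=O)CH3) meeting every constraint; each maps to a distinct set of atoms, giving 4 matches.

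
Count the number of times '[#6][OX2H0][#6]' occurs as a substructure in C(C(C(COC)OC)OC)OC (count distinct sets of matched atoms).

4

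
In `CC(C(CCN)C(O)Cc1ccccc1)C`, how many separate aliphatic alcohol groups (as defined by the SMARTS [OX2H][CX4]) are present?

1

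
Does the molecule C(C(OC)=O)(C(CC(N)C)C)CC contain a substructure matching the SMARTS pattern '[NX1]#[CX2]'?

No

The pattern [NX1]#[CX2] describes a nitrogen triple-bonded to a two-connected carbon — a nitrile.
The closest candidate here is a primary amino group (-NH2), but the nitrogen is NX3 (three connections), not NX1 triple-bonded. No other fragment satisfies the full query, so there is no match.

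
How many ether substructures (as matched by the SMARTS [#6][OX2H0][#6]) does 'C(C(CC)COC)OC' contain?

[#6][OX2H0][#6] is the SMARTS for an ether: an aliphatic oxygen bridging two carbons with no H on the oxygen.
The molecule carries 2 separate instances of a methoxy ether (-OCH3) meeting every constraint; each maps to a distinct set of atoms, giving 2 matches.

2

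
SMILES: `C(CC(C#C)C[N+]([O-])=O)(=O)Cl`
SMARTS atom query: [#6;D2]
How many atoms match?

The query [#6;D2] means: any carbon bonded to exactly two heavy atoms.
Check the 11 heavy atoms by environment: 3× C (D2) → match; 2× C (D3) → no; 1× N (charge +1, D3) → no; 1× O (charge -1, D1) → no; 2× O (D1) → no; 1× Cl (D1) → no; 1× C (D1) → no.
That gives 3 matching atoms.

3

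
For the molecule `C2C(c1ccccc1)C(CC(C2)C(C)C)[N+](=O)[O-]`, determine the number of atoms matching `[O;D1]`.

Check the 18 heavy atoms by environment: 3× C (D2) → no; 4× C (D3) → no; 2× C (D1) → no; 1× c (aromatic, D3) → no; 5× c (aromatic, D2) → no; 1× N (charge +1, D3) → no; 1× O (charge -1, D1) → match; 1× O (D1) → match.
Summing the matching environments: 1 + 1 = 2 matching atoms.

2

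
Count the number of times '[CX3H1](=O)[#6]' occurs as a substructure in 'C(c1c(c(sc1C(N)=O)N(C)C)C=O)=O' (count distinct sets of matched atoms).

[CX3H1](=O)[#6] is the SMARTS for an aldehyde: an sp2 carbon with one H, double-bonded to O and single-bonded to carbon.
The molecule carries 2 separate instances of an aldehyde (-CHO) meeting every constraint; each maps to a distinct set of atoms, giving 2 matches.

2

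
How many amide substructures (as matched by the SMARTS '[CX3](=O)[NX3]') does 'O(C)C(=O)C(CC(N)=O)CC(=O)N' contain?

2

[CX3](=O)[NX3] is the SMARTS for an amide: a carbonyl carbon bonded to a trivalent nitrogen.
The molecule carries 2 separate instances of a primary amide (-C(=O)NH2) meeting every constraint; each maps to a distinct set of atoms, giving 2 matches.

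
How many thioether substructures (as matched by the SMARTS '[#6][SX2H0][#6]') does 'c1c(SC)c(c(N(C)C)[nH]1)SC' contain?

[#6][SX2H0][#6] is the SMARTS for a thioether: an aliphatic sulfur bridging two carbons with no H on the sulfur.
The molecule carries 2 separate instances of a methylthio ether (-SCH3) meeting every constraint; each maps to a distinct set of atoms, giving 2 matches.

2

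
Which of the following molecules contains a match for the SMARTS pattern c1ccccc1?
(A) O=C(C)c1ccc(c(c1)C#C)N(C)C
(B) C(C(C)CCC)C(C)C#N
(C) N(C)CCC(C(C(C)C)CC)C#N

c1ccccc1 describes six aromatic carbons in a ring (a benzene ring).
(A) contains the required atom environment, so the pattern matches.
(B) has a methyl group (-CH3) but no six-membered all-carbon aromatic ring is present.
(C) has a methyl group (-CH3) but no six-membered all-carbon aromatic ring is present.
So the answer is (A).

A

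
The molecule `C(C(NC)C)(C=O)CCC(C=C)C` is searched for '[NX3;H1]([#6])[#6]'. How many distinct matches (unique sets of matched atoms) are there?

[NX3;H1]([#6])[#6] is the SMARTS for a secondary amine: a trivalent nitrogen with one H, bonded to two carbons.
Exactly one fragment in the molecule meets all constraints, giving 1 match.

1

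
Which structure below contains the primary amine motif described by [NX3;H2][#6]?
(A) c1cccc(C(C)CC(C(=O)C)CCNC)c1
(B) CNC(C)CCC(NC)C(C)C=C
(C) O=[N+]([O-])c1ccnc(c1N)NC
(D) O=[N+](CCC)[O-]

C

[NX3;H2][#6] describes a trivalent nitrogen with two H attached to carbon (a primary amine).
(A) has an N-methylamino group (-NHCH3) but the nitrogen bears two carbons and only one H (H1), not H2.
(B) has an N-methylamino group (-NHCH3) but the nitrogen bears two carbons and only one H (H1), not H2.
(C) contains a primary amino group (-NH2), which satisfies every atom and bond constraint.
(D) has a nitro group (-[N+](=O)[O-]) but the nitrogen is [N+] with no H, not NX3H2.
So the answer is (C).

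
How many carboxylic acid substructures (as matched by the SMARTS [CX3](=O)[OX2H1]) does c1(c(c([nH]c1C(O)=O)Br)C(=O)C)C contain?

[CX3](=O)[OX2H1] is the SMARTS for a carboxylic acid: an sp2 carbon double-bonded to O and single-bonded to an -OH oxygen.
Exactly one fragment in the molecule meets all constraints, giving 1 match.

1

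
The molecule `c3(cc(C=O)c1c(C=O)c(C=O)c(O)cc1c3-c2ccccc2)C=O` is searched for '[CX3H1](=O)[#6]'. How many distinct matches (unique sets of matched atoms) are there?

[CX3H1](=O)[#6] is the SMARTS for an aldehyde: an sp2 carbon with one H, double-bonded to O and single-bonded to carbon.
The molecule carries 4 separate instances of an aldehyde (-CHO) meeting every constraint; each maps to a distinct set of atoms, giving 4 matches.

4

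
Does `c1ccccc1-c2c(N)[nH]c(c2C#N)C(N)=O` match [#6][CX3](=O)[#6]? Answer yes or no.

No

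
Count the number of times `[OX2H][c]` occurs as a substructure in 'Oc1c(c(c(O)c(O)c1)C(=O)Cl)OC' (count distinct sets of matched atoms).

[OX2H][c] is the SMARTS for a phenol: a hydroxyl oxygen attached to an aromatic carbon.
The molecule carries 3 separate instances of a hydroxyl group (-OH) meeting every constraint; each maps to a distinct set of atoms, giving 3 matches.

3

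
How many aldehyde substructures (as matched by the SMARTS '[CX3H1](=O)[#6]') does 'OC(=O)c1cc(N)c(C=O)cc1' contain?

1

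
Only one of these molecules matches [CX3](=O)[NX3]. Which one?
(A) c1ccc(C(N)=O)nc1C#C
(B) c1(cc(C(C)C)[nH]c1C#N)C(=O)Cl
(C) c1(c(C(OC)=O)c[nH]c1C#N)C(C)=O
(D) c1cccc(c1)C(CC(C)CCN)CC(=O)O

A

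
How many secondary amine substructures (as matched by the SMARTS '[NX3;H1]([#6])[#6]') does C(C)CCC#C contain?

0

[NX3;H1]([#6])[#6] is the SMARTS for a secondary amine: a trivalent nitrogen with one H, bonded to two carbons.
No fragment in the molecule satisfies every constraint, giving 0 matches.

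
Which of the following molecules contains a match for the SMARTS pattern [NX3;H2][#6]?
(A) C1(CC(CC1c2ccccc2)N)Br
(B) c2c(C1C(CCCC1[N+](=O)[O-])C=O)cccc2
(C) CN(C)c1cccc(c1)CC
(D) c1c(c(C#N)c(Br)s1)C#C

A

[NX3;H2][#6] describes a trivalent nitrogen with two H attached to carbon (a primary amine).
(A) contains a primary amino group (-NH2), which satisfies every atom and bond constraint.
(B) has a nitro group (-[N+](=O)[O-]) but the nitrogen is [N+] with no H, not NX3H2.
(C) has a dimethylamino group (-N(CH3)2) but the nitrogen has H0, not H2.
(D) has a nitrile (-C#N) but the nitrogen is NX1 (triple-bonded), not NX3 with two H.
So the answer is (A).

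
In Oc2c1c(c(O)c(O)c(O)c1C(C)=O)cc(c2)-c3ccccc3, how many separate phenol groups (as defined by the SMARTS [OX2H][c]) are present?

4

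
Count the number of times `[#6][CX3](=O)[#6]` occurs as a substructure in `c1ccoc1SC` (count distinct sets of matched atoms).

0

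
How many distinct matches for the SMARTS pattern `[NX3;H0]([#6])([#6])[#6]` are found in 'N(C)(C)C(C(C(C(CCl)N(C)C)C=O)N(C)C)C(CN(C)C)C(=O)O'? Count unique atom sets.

4

[NX3;H0]([#6])([#6])[#6] is the SMARTS for a tertiary amine: a trivalent nitrogen with no H, bonded to three carbons.
The molecule carries 4 separate instances of a dimethylamino group (-N(CH3)2) meeting every constraint; each maps to a distinct set of atoms, giving 4 matches.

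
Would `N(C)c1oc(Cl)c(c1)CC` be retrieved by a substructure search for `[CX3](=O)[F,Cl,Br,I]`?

The pattern [CX3](=O)[F,Cl,Br,I] describes a carbonyl carbon bonded to a halogen — an acyl halide.
The closest candidate here is a chloro substituent, but the Cl is not on a carbonyl carbon. No other fragment satisfies the full query, so there is no match.

No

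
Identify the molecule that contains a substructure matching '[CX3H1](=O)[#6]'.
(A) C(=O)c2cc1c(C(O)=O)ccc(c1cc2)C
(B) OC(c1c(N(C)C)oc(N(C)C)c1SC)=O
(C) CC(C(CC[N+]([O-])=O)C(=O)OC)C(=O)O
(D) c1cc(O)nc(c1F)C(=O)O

A

[CX3H1](=O)[#6] describes an sp2 carbon with one H, double-bonded to O and single-bonded to carbon (an aldehyde).
(A) contains an aldehyde (-CHO), which satisfies every atom and bond constraint.
(B) has a carboxylic acid group (-C(=O)OH) but the carbonyl carbon has H0 and is bonded to O, not H1.
(C) has a methyl-ester group (-C(=O)OCH3) but the carbonyl carbon has H0, not H1.
(D) has a carboxylic acid group (-C(=O)OH) but the carbonyl carbon has H0 and is bonded to O, not H1.
So the answer is (A).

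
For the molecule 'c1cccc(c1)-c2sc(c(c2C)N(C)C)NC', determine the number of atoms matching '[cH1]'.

5

The query [cH1] means: aromatic carbon bearing exactly one hydrogen.
Check the 17 heavy atoms by environment: 1× s (aromatic, H0) → no; 5× c (aromatic, H0) → no; 1× N (H0) → no; 4× C (H3) → no; 5× c (aromatic, H1) → match; 1× N (H1) → no.
That gives 5 matching atoms.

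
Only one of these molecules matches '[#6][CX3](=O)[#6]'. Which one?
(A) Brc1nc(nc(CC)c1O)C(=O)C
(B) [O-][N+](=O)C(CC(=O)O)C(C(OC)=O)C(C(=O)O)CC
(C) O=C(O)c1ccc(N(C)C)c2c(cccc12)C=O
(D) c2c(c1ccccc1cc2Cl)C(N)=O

[#6][CX3](=O)[#6] describes a carbonyl carbon (no H) flanked by two carbons (a ketone).
(A) contains an acetyl/ketone group (-C(=O)CH3), which satisfies every atom and bond constraint.
(B) has a carboxylic acid group (-C(=O)OH) but one neighbour of the carbonyl carbon is O, not C.
(C) has a carboxylic acid group (-C(=O)OH) but one neighbour of the carbonyl carbon is O, not C.
(D) has a primary amide (-C(=O)NH2) but one neighbour of the carbonyl carbon is N, not C.
So the answer is (A).

A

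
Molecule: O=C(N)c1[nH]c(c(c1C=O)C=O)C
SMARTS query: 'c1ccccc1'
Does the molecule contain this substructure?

No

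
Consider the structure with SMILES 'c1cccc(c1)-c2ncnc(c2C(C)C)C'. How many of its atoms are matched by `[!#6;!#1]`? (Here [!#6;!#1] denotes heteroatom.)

Check the 16 heavy atoms by environment: 2× n (aromatic) → match; 10× c (aromatic) → no; 4× C → no.
That gives 2 matching atoms.

2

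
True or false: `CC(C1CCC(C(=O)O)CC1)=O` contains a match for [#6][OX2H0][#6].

The pattern [#6][OX2H0][#6] describes an aliphatic oxygen bridging two carbons with no H on the oxygen — an ether.
The closest candidate here is a carboxylic acid group (-C(=O)OH), but the -OH oxygen has H1; the =O is OX1, not OX2. No other fragment satisfies the full query, so there is no match.

False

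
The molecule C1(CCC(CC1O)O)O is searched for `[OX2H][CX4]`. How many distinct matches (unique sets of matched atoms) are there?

3

[OX2H][CX4] is the SMARTS for an aliphatic alcohol: a hydroxyl oxygen bound to an sp3 (X4) carbon.
The molecule carries 3 separate instances of a hydroxyl group (-OH) meeting every constraint; each maps to a distinct set of atoms, giving 3 matches.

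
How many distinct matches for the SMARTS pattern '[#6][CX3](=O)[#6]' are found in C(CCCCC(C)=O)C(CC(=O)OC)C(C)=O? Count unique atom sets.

2

[#6][CX3](=O)[#6] is the SMARTS for a ketone: a carbonyl carbon (no H) flanked by two carbons.
The molecule carries 2 separate instances of an acetyl/ketone group (-C(=O)CH3) meeting every constraint; each maps to a distinct set of atoms, giving 2 matches.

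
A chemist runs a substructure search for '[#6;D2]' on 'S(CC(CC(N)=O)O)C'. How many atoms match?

2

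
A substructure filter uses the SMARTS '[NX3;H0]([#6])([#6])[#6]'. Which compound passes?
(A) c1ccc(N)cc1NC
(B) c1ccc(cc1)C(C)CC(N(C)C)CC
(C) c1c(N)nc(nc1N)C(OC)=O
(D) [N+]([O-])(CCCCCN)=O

[NX3;H0]([#6])([#6])[#6] describes a trivalent nitrogen with no H, bonded to three carbons (a tertiary amine).
(A) has an N-methylamino group (-NHCH3) but the nitrogen still has one H (H1), not H0.
(B) contains a dimethylamino group (-N(CH3)2), which satisfies every atom and bond constraint.
(C) has a primary amino group (-NH2) but the nitrogen has H2, not H0 with three carbons.
(D) has a primary amino group (-NH2) but the nitrogen has H2, not H0 with three carbons.
So the answer is (B).

B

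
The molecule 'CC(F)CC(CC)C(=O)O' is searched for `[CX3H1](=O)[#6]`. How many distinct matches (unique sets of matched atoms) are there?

0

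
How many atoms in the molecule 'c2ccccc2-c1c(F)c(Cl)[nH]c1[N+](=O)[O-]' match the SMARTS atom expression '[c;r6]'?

6

The query [c;r6] means: aromatic carbon that belongs to a six-membered ring.
Check the 16 heavy atoms by environment: 1× n (aromatic, in 5-ring) → no; 4× c (aromatic, in 5-ring) → no; 1× Cl (acyclic) → no; 1× N (charge +1, acyclic) → no; 1× O (charge -1, acyclic) → no; 1× O (acyclic) → no; 1× F (acyclic) → no; 6× c (aromatic, in 6-ring) → match.
That gives 6 matching atoms.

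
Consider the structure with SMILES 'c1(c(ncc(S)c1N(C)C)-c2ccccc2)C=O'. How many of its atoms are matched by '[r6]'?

The query [r6] means: r6 matches atoms in a six-membered ring.
Check the 18 heavy atoms by environment: 1× n (aromatic, in 6-ring) → match; 11× c (aromatic, in 6-ring) → match; 3× C (acyclic) → no; 1× O (acyclic) → no; 1× N (acyclic) → no; 1× S (acyclic) → no.
Summing the matching environments: 1 + 11 = 12 matching atoms.

12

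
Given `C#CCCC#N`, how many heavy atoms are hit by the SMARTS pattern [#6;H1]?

1

The query [#6;H1] means: any carbon bearing exactly one hydrogen.
Check the 6 heavy atoms by environment: 2× C (H2) → no; 2× C (H0) → no; 1× N (H0) → no; 1× C (H1) → match.
That gives 1 matching atom.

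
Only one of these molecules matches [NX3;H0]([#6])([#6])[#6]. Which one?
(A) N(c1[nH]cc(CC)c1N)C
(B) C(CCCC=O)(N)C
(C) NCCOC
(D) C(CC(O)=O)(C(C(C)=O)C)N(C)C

[NX3;H0]([#6])([#6])[#6] describes a trivalent nitrogen with no H, bonded to three carbons (a tertiary amine).
(A) has an N-methylamino group (-NHCH3) but the nitrogen still has one H (H1), not H0.
(B) has a primary amino group (-NH2) but the nitrogen has H2, not H0 with three carbons.
(C) has a primary amino group (-NH2) but the nitrogen has H2, not H0 with three carbons.
(D) contains a dimethylamino group (-N(CH3)2), which satisfies every atom and bond constraint.
So the answer is (D).

D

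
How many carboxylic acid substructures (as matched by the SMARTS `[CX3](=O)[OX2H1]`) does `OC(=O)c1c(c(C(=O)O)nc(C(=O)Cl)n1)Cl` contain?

[CX3](=O)[OX2H1] is the SMARTS for a carboxylic acid: an sp2 carbon double-bonded to O and single-bonded to an -OH oxygen.
The molecule carries 2 separate instances of a carboxylic acid group (-C(=O)OH) meeting every constraint; each maps to a distinct set of atoms, giving 2 matches.

2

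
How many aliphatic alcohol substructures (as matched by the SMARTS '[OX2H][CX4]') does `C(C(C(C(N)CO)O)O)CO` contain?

[OX2H][CX4] is the SMARTS for an aliphatic alcohol: a hydroxyl oxygen bound to an sp3 (X4) carbon.
The molecule carries 4 separate instances of a hydroxyl group (-OH) meeting every constraint; each maps to a distinct set of atoms, giving 4 matches.

4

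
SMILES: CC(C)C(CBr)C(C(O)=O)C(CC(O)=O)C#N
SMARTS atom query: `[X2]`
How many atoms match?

The query [X2] means: any atom with exactly two total connections (bonds + H).
Check the 17 heavy atoms by environment: 8× C (X4) → no; 2× C (X3) → no; 2× O (X1) → no; 2× O (X2) → match; 1× Br (X1) → no; 1× C (X2) → match; 1× N (X1) → no.
Summing the matching environments: 2 + 1 = 3 matching atoms.

3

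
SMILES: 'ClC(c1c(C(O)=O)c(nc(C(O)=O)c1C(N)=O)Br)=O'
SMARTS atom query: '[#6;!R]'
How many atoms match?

4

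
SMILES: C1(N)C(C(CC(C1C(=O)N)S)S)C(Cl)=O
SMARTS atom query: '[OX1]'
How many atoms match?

2

The query [OX1] means: aliphatic oxygen with one total connection — typically a carbonyl =O or an oxide.
Check the 15 heavy atoms by environment: 6× C (X4) → no; 2× N (X3) → no; 2× C (X3) → no; 2× O (X1) → match; 1× Cl (X1) → no; 2× S (X2) → no.
That gives 2 matching atoms.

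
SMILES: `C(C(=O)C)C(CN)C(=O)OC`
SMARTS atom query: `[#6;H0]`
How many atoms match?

2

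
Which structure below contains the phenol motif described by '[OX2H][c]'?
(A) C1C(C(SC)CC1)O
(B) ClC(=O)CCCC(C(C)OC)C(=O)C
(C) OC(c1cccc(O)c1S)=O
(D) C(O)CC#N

C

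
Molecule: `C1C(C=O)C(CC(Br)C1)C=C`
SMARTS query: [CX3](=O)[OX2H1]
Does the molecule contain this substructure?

The pattern [CX3](=O)[OX2H1] describes an sp2 carbon double-bonded to O and single-bonded to an -OH oxygen — a carboxylic acid.
The closest candidate here is an aldehyde (-CHO), but there is no singly-bonded oxygen on the carbonyl carbon. No other fragment satisfies the full query, so there is no match.

No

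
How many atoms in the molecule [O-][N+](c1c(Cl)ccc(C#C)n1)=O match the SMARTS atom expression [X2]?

3

The query [X2] means: any atom with exactly two total connections (bonds + H).
Check the 12 heavy atoms by environment: 1× n (aromatic, X2) → match; 5× c (aromatic, X3) → no; 2× C (X2) → match; 1× N (charge +1, X3) → no; 1× O (charge -1, X1) → no; 1× O (X1) → no; 1× Cl (X1) → no.
Summing the matching environments: 1 + 2 = 3 matching atoms.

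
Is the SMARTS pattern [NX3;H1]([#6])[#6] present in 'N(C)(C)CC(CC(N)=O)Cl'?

No

The pattern [NX3;H1]([#6])[#6] describes a trivalent nitrogen with one H, bonded to two carbons — a secondary amine.
The closest candidate here is a dimethylamino group (-N(CH3)2), but the nitrogen has H0, not H1. No other fragment satisfies the full query, so there is no match.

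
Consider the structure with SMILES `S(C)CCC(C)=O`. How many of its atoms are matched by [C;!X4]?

Check the 7 heavy atoms by environment: 4× C (X4) → no; 1× S (X2) → no; 1× C (X3) → match; 1× O (X1) → no.
That gives 1 matching atom.

1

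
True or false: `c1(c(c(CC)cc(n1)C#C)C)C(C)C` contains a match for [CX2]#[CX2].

True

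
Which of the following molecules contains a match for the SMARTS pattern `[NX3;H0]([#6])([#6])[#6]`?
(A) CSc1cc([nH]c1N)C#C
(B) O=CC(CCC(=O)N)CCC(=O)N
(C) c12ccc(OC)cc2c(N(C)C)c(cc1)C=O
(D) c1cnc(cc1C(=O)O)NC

[NX3;H0]([#6])([#6])[#6] describes a trivalent nitrogen with no H, bonded to three carbons (a tertiary amine).
(A) has a primary amino group (-NH2) but the nitrogen has H2, not H0 with three carbons.
(B) has a primary amide (-C(=O)NH2) but the amide nitrogen has H2 and only one carbon neighbour.
(C) contains a dimethylamino group (-N(CH3)2), which satisfies every atom and bond constraint.
(D) has an N-methylamino group (-NHCH3) but the nitrogen still has one H (H1), not H0.
So the answer is (C).

C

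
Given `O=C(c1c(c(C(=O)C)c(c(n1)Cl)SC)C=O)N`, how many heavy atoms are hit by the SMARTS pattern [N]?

1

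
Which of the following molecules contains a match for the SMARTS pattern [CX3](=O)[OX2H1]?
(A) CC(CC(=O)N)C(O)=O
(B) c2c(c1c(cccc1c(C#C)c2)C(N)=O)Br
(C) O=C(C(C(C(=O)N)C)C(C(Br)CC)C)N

A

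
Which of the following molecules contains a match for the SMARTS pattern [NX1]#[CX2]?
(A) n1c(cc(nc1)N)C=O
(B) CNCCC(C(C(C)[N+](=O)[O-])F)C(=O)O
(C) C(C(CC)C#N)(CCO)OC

[NX1]#[CX2] describes a nitrogen triple-bonded to a two-connected carbon (a nitrile).
(A) has a primary amino group (-NH2) but the nitrogen is NX3 (three connections), not NX1 triple-bonded.
(B) has a nitro group (-[N+](=O)[O-]) but there is no C#N triple bond.
(C) contains a nitrile (-C#N), which satisfies every atom and bond constraint.
So the answer is (C).

C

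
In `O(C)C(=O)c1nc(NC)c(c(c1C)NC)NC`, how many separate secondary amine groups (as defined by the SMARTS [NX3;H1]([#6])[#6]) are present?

3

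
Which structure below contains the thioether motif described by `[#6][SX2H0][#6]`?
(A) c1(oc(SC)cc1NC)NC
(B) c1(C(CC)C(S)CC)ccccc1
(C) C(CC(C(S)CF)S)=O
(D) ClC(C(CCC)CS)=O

[#6][SX2H0][#6] describes an aliphatic sulfur bridging two carbons with no H on the sulfur (a thioether).
(A) contains a methylthio ether (-SCH3), which satisfies every atom and bond constraint.
(B) has a thiol (-SH) but the sulfur has H1, not H0 bridging two carbons.
(C) has a thiol (-SH) but the sulfur has H1, not H0 bridging two carbons.
(D) has a thiol (-SH) but the sulfur has H1, not H0 bridging two carbons.
So the answer is (A).

A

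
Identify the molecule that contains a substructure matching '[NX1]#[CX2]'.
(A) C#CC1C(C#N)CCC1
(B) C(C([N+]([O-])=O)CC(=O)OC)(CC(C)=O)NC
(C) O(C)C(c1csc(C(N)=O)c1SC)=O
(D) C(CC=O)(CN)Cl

[NX1]#[CX2] describes a nitrogen triple-bonded to a two-connected carbon (a nitrile).
(A) contains a nitrile (-C#N), which satisfies every atom and bond constraint.
(B) has a nitro group (-[N+](=O)[O-]) but there is no C#N triple bond.
(C) has a primary amide (-C(=O)NH2) but the nitrogen is NX3, not NX1.
(D) has a primary amino group (-NH2) but the nitrogen is NX3 (three connections), not NX1 triple-bonded.
So the answer is (A).

A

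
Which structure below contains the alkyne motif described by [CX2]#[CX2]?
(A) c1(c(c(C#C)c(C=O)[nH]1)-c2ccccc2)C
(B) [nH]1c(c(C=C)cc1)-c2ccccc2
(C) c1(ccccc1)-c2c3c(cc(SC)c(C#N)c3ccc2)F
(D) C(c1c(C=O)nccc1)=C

A

[CX2]#[CX2] describes a carbon-carbon triple bond (an alkyne).
(A) contains an ethynyl group (-C#CH), which satisfies every atom and bond constraint.
(B) has a vinyl group (-CH=CH2) but the C=C is a double bond; both carbons are CX3, not CX2.
(C) has a nitrile (-C#N) but the triple bond is C#N, not C#C.
(D) has a vinyl group (-CH=CH2) but the C=C is a double bond; both carbons are CX3, not CX2.
So the answer is (A).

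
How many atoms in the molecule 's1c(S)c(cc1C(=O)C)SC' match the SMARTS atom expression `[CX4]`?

2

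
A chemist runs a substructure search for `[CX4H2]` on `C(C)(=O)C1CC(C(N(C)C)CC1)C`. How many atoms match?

3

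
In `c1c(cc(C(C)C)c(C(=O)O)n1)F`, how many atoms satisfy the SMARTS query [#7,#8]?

3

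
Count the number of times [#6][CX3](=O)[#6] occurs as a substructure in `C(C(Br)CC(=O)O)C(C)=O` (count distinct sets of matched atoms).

1

[#6][CX3](=O)[#6] is the SMARTS for a ketone: a carbonyl carbon (no H) flanked by two carbons.
Exactly one fragment in the molecule meets all constraints, giving 1 match.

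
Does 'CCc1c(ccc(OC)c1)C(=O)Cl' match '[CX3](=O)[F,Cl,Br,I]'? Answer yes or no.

The pattern [CX3](=O)[F,Cl,Br,I] describes a carbonyl carbon bonded to a halogen — an acyl halide.
The molecule carries an acyl chloride (-C(=O)Cl), whose atoms satisfy every constraint of the query, so the pattern matches.

Yes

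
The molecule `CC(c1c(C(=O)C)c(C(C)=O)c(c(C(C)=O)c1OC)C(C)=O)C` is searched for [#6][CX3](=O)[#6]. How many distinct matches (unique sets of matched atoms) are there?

4

[#6][CX3](=O)[#6] is the SMARTS for a ketone: a carbonyl carbon (no H) flanked by two carbons.
The molecule carries 4 separate instances of an acetyl/ketone group (-C(=O)CH3) meeting every constraint; each maps to a distinct set of atoms, giving 4 matches.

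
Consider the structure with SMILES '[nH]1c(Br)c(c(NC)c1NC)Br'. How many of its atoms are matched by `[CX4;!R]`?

The query [CX4;!R] means: aliphatic carbon with four total connections, not in a ring.
Check the 11 heavy atoms by environment: 1× n (aromatic, X3, in 5-ring) → no; 4× c (aromatic, X3, in 5-ring) → no; 2× Br (X1, acyclic) → no; 2× N (X3, acyclic) → no; 2× C (X4, acyclic) → match.
That gives 2 matching atoms.

2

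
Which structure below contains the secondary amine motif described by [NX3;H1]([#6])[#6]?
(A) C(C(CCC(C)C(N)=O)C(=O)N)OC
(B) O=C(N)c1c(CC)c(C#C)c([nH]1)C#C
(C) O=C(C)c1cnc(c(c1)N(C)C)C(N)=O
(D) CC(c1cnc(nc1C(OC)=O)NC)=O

D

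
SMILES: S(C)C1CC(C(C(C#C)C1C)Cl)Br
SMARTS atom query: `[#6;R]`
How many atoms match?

6

Check the 13 heavy atoms by environment: 6× C (in 6-ring) → match; 4× C (acyclic) → no; 1× Br (acyclic) → no; 1× S (acyclic) → no; 1× Cl (acyclic) → no.
That gives 6 matching atoms.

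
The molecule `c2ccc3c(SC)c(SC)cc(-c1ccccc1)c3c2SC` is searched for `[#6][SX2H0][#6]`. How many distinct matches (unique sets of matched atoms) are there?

3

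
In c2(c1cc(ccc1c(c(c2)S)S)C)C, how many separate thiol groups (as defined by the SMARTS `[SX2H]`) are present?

[SX2H] is the SMARTS for a thiol: an aliphatic sulfur with two connections, one being H.
The molecule carries 2 separate instances of a thiol (-SH) meeting every constraint; each maps to a distinct set of atoms, giving 2 matches.

2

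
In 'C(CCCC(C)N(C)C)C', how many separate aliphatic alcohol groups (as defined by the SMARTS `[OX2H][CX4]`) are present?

[OX2H][CX4] is the SMARTS for an aliphatic alcohol: a hydroxyl oxygen bound to an sp3 (X4) carbon.
No fragment in the molecule satisfies every constraint, giving 0 matches.

0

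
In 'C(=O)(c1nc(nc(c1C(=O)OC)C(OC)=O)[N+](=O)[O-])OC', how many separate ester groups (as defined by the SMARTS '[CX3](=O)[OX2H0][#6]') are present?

[CX3](=O)[OX2H0][#6] is the SMARTS for an ester: a carbonyl carbon bonded to an oxygen that is itself bonded to carbon (no H on that O).
The molecule carries 3 separate instances of a methyl-ester group (-C(=O)OCH3) meeting every constraint; each maps to a distinct set of atoms, giving 3 matches.

3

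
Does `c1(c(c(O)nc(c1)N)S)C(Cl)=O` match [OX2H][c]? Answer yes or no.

The pattern [OX2H][c] describes a hydroxyl oxygen attached to an aromatic carbon — a phenol.
The molecule carries a hydroxyl group (-OH), whose atoms satisfy every constraint of the query, so the pattern matches.

Yes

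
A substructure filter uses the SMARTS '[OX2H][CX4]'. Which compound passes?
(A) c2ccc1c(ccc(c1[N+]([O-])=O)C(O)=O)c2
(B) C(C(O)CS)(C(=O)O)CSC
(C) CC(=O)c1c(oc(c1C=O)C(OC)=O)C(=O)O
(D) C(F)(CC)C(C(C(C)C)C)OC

B

[OX2H][CX4] describes a hydroxyl oxygen bound to an sp3 (X4) carbon (an aliphatic alcohol).
(A) has a carboxylic acid group (-C(=O)OH) but the -OH is on a CX3 carbonyl carbon, not a CX4 carbon.
(B) contains a hydroxyl group (-OH), which satisfies every atom and bond constraint.
(C) has a carboxylic acid group (-C(=O)OH) but the -OH is on a CX3 carbonyl carbon, not a CX4 carbon.
(D) has a methoxy ether (-OCH3) but the oxygen has H0 (ether), not H1.
So the answer is (B).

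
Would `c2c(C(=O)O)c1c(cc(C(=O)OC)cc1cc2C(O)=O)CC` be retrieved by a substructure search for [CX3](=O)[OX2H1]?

The pattern [CX3](=O)[OX2H1] describes an sp2 carbon double-bonded to O and single-bonded to an -OH oxygen — a carboxylic acid.
The molecule carries a carboxylic acid group (-C(=O)OH), whose atoms satisfy every constraint of the query, so the pattern matches.

Yes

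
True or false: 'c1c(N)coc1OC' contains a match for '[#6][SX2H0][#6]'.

False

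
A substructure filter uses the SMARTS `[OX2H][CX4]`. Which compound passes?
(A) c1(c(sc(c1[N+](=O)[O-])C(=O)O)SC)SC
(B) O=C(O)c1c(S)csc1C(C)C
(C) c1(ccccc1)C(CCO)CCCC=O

C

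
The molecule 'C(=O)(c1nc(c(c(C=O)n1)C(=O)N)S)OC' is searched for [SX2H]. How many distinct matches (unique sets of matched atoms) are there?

1

[SX2H] is the SMARTS for a thiol: an aliphatic sulfur with two connections, one being H.
Exactly one fragment in the molecule meets all constraints, giving 1 match.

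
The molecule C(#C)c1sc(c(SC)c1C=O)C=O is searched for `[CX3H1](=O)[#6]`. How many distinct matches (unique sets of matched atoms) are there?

[CX3H1](=O)[#6] is the SMARTS for an aldehyde: an sp2 carbon with one H, double-bonded to O and single-bonded to carbon.
The molecule carries 2 separate instances of an aldehyde (-CHO) meeting every constraint; each maps to a distinct set of atoms, giving 2 matches.

2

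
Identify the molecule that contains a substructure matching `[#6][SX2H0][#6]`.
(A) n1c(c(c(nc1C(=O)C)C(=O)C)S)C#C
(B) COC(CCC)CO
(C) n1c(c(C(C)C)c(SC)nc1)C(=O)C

C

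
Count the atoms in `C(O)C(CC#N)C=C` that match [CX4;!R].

The query [CX4;!R] means: aliphatic carbon with four total connections, not in a ring.
Check the 8 heavy atoms by environment: 3× C (X4, acyclic) → match; 1× C (X2, acyclic) → no; 1× N (X1, acyclic) → no; 1× O (X2, acyclic) → no; 2× C (X3, acyclic) → no.
That gives 3 matching atoms.

3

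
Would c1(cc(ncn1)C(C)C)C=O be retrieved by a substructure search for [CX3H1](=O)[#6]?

Yes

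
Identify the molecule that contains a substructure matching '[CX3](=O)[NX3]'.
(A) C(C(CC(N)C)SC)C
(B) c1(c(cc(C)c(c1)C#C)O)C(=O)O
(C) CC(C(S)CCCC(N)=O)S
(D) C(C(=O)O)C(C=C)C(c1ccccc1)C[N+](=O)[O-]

[CX3](=O)[NX3] describes a carbonyl carbon bonded to a trivalent nitrogen (an amide).
(A) has a primary amino group (-NH2) but the -NH2 is not attached to a carbonyl carbon.
(B) has a carboxylic acid group (-C(=O)OH) but the carbonyl is bonded to O, not to an NX3 nitrogen.
(C) contains a primary amide (-C(=O)NH2), which satisfies every atom and bond constraint.
(D) has a carboxylic acid group (-C(=O)OH) but the carbonyl is bonded to O, not to an NX3 nitrogen.
So the answer is (C).

C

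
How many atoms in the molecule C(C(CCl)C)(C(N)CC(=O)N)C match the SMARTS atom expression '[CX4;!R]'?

7

The query [CX4;!R] means: aliphatic carbon with four total connections, not in a ring.
Check the 12 heavy atoms by environment: 7× C (X4, acyclic) → match; 1× Cl (X1, acyclic) → no; 1× C (X3, acyclic) → no; 1× O (X1, acyclic) → no; 2× N (X3, acyclic) → no.
That gives 7 matching atoms.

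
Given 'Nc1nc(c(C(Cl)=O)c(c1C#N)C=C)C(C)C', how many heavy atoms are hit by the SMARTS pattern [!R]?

11

The query [!R] means: !R matches any atom not in a ring.
Check the 17 heavy atoms by environment: 1× n (aromatic, in 6-ring) → no; 5× c (aromatic, in 6-ring) → no; 7× C (acyclic) → match; 1× O (acyclic) → match; 1× Cl (acyclic) → match; 2× N (acyclic) → match.
Summing the matching environments: 7 + 1 + 1 + 2 = 11 matching atoms.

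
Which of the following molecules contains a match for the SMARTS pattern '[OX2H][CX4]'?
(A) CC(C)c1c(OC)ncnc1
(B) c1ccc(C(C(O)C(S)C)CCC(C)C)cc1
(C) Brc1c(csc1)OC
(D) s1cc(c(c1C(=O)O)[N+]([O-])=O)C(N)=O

[OX2H][CX4] describes a hydroxyl oxygen bound to an sp3 (X4) carbon (an aliphatic alcohol).
(A) has a methoxy ether (-OCH3) but the oxygen has H0 (ether), not H1.
(B) contains a hydroxyl group (-OH), which satisfies every atom and bond constraint.
(C) has a methoxy ether (-OCH3) but the oxygen has H0 (ether), not H1.
(D) has a carboxylic acid group (-C(=O)OH) but the -OH is on a CX3 carbonyl carbon, not a CX4 carbon.
So the answer is (B).

B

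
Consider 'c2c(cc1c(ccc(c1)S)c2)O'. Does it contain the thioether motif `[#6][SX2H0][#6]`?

The pattern [#6][SX2H0][#6] describes an aliphatic sulfur bridging two carbons with no H on the sulfur — a thioether.
The closest candidate here is a thiol (-SH), but the sulfur has H1, not H0 bridging two carbons. No other fragment satisfies the full query, so there is no match.

No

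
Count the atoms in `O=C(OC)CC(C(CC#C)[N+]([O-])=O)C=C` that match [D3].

4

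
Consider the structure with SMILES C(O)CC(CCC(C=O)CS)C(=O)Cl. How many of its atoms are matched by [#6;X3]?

The query [#6;X3] means: any carbon (aromatic or not) with three total connections.
Check the 14 heavy atoms by environment: 7× C (X4) → no; 2× C (X3) → match; 2× O (X1) → no; 1× Cl (X1) → no; 1× O (X2) → no; 1× S (X2) → no.
That gives 2 matching atoms.

2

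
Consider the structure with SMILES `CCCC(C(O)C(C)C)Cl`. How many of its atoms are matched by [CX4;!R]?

8

Check the 10 heavy atoms by environment: 8× C (X4, acyclic) → match; 1× Cl (X1, acyclic) → no; 1× O (X2, acyclic) → no.
That gives 8 matching atoms.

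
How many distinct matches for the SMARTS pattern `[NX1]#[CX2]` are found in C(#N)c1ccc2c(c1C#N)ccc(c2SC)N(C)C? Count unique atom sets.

2

[NX1]#[CX2] is the SMARTS for a nitrile: a nitrogen triple-bonded to a two-connected carbon.
The molecule carries 2 separate instances of a nitrile (-C#N) meeting every constraint; each maps to a distinct set of atoms, giving 2 matches.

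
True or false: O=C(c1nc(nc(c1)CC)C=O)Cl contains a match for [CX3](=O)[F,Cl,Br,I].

True

The pattern [CX3](=O)[F,Cl,Br,I] describes a carbonyl carbon bonded to a halogen — an acyl halide.
The molecule carries an acyl chloride (-C(=O)Cl), whose atoms satisfy every constraint of the query, so the pattern matches.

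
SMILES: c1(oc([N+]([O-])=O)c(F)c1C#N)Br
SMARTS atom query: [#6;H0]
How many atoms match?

5

Check the 12 heavy atoms by environment: 1× o (aromatic, H0) → no; 4× c (aromatic, H0) → match; 1× Br (H0) → no; 1× N (charge +1, H0) → no; 1× O (charge -1, H0) → no; 1× O (H0) → no; 1× C (H0) → match; 1× N (H0) → no; 1× F (H0) → no.
Summing the matching environments: 4 + 1 = 5 matching atoms.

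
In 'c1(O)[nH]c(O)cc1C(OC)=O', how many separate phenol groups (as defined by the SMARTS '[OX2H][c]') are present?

2

[OX2H][c] is the SMARTS for a phenol: a hydroxyl oxygen attached to an aromatic carbon.
The molecule carries 2 separate instances of a hydroxyl group (-OH) meeting every constraint; each maps to a distinct set of atoms, giving 2 matches.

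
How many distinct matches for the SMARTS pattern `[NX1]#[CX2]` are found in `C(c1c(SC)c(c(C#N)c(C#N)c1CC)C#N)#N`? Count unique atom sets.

4

[NX1]#[CX2] is the SMARTS for a nitrile: a nitrogen triple-bonded to a two-connected carbon.
The molecule carries 4 separate instances of a nitrile (-C#N) meeting every constraint; each maps to a distinct set of atoms, giving 4 matches.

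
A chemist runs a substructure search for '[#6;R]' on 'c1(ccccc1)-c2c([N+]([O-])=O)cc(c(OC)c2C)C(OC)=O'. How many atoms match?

The query [#6;R] means: carbon that is part of a ring.
Check the 22 heavy atoms by environment: 12× c (aromatic, in 6-ring) → match; 1× N (charge +1, acyclic) → no; 1× O (charge -1, acyclic) → no; 4× O (acyclic) → no; 4× C (acyclic) → no.
That gives 12 matching atoms.

12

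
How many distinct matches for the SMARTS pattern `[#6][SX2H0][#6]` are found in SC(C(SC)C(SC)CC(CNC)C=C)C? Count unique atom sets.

[#6][SX2H0][#6] is the SMARTS for a thioether: an aliphatic sulfur bridging two carbons with no H on the sulfur.
The molecule carries 2 separate instances of a methylthio ether (-SCH3) meeting every constraint; each maps to a distinct set of atoms, giving 2 matches.

2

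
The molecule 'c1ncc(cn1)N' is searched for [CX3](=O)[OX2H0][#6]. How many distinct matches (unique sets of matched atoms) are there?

0

[CX3](=O)[OX2H0][#6] is the SMARTS for an ester: a carbonyl carbon bonded to an oxygen that is itself bonded to carbon (no H on that O).
No fragment in the molecule satisfies every constraint, giving 0 matches.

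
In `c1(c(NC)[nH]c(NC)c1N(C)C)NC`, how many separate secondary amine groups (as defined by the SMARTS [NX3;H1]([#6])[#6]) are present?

3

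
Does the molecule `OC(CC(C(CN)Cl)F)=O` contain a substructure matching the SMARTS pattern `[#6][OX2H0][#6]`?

No

The pattern [#6][OX2H0][#6] describes an aliphatic oxygen bridging two carbons with no H on the oxygen — an ether.
The closest candidate here is a carboxylic acid group (-C(=O)OH), but the -OH oxygen has H1; the =O is OX1, not OX2. No other fragment satisfies the full query, so there is no match.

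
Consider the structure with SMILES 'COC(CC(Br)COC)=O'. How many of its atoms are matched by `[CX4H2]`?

2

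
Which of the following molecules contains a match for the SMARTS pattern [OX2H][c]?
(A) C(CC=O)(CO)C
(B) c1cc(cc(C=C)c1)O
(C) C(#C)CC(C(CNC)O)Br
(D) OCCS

B

[OX2H][c] describes a hydroxyl oxygen attached to an aromatic carbon (a phenol).
(A) has a hydroxyl group (-OH) but the -OH is on an aliphatic carbon, not an aromatic c.
(B) contains a hydroxyl group (-OH), which satisfies every atom and bond constraint.
(C) has a hydroxyl group (-OH) but the -OH is on an aliphatic carbon, not an aromatic c.
(D) has a hydroxyl group (-OH) but the -OH is on an aliphatic carbon, not an aromatic c.
So the answer is (B).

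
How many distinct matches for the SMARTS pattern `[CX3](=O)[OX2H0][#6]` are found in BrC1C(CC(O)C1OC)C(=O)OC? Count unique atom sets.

[CX3](=O)[OX2H0][#6] is the SMARTS for an ester: a carbonyl carbon bonded to an oxygen that is itself bonded to carbon (no H on that O).
Exactly one fragment in the molecule meets all constraints, giving 1 match.

1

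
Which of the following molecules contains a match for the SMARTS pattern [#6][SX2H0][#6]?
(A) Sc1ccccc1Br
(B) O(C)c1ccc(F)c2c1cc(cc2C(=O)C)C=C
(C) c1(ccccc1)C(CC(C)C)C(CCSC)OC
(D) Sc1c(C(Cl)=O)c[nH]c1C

C

[#6][SX2H0][#6] describes an aliphatic sulfur bridging two carbons with no H on the sulfur (a thioether).
(A) has a thiol (-SH) but the sulfur has H1, not H0 bridging two carbons.
(B) has a methoxy ether (-OCH3) but the bridging atom is O, not S.
(C) contains a methylthio ether (-SCH3), which satisfies every atom and bond constraint.
(D) has a thiol (-SH) but the sulfur has H1, not H0 bridging two carbons.
So the answer is (C).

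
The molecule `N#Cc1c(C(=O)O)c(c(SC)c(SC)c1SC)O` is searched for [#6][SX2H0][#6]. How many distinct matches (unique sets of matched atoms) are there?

[#6][SX2H0][#6] is the SMARTS for a thioether: an aliphatic sulfur bridging two carbons with no H on the sulfur.
The molecule carries 3 separate instances of a methylthio ether (-SCH3) meeting every constraint; each maps to a distinct set of atoms, giving 3 matches.

3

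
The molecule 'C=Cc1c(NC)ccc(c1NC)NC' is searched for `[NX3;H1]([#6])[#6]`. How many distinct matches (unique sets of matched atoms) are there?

[NX3;H1]([#6])[#6] is the SMARTS for a secondary amine: a trivalent nitrogen with one H, bonded to two carbons.
The molecule carries 3 separate instances of an N-methylamino group (-NHCH3) meeting every constraint; each maps to a distinct set of atoms, giving 3 matches.

3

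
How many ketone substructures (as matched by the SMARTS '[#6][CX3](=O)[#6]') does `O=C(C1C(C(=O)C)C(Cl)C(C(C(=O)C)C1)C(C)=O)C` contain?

4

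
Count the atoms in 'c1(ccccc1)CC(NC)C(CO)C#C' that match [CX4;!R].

5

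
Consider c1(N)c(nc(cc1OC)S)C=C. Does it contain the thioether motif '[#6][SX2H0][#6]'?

No

The pattern [#6][SX2H0][#6] describes an aliphatic sulfur bridging two carbons with no H on the sulfur — a thioether.
The closest candidate here is a methoxy ether (-OCH3), but the bridging atom is O, not S. No other fragment satisfies the full query, so there is no match.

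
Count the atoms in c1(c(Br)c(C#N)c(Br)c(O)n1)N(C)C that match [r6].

The query [r6] means: r6 matches atoms in a six-membered ring.
Check the 14 heavy atoms by environment: 1× n (aromatic, in 6-ring) → match; 5× c (aromatic, in 6-ring) → match; 1× O (acyclic) → no; 3× C (acyclic) → no; 2× N (acyclic) → no; 2× Br (acyclic) → no.
Summing the matching environments: 1 + 5 = 6 matching atoms.

6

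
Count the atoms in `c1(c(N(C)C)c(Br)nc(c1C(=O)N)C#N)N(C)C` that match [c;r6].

Check the 18 heavy atoms by environment: 1× n (aromatic, in 6-ring) → no; 5× c (aromatic, in 6-ring) → match; 4× N (acyclic) → no; 6× C (acyclic) → no; 1× Br (acyclic) → no; 1× O (acyclic) → no.
That gives 5 matching atoms.

5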